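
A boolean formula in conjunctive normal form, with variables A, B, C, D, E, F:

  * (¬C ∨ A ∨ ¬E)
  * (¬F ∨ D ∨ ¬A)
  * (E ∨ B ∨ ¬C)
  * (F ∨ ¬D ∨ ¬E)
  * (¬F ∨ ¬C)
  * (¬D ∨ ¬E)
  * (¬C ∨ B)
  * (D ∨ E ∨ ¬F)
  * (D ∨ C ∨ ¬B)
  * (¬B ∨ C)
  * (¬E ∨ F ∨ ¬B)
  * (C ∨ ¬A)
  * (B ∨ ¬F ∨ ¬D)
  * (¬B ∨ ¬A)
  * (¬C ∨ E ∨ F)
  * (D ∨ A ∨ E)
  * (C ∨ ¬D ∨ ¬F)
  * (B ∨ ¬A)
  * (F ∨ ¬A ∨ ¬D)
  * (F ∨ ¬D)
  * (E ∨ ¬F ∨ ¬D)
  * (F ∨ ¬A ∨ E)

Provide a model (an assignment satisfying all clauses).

Try A = False.
Try B = False.
  then C is forced to False.
Set D = False and propagate.
  then E is forced to True.
F is now unconstrained; take F = True.

A = False  B = False  C = False  D = False  E = True  F = True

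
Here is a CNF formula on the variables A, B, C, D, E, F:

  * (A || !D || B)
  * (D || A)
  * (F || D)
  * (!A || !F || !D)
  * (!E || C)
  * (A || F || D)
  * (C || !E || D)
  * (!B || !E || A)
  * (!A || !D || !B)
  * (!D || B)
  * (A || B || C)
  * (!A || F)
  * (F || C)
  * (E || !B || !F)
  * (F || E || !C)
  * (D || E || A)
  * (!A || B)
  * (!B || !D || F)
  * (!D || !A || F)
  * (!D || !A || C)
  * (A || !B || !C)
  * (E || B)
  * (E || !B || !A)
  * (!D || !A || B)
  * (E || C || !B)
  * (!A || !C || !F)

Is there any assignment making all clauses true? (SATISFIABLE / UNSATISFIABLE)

UNSATISFIABLE

A = True:
  propagation gives F=True, D=False, B=True, E=True; an empty clause results — contradiction.
A = False:
  propagation gives D=True, B=True, E=False, F=False; an empty clause results — contradiction.
Every branch closes, so no satisfying assignment exists.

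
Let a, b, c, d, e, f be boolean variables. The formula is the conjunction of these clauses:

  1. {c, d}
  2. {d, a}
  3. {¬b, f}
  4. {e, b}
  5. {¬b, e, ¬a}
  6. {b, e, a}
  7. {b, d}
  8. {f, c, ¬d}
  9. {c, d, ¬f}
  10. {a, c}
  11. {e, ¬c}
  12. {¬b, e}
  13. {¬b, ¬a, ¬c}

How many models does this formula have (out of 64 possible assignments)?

7

Split on b, then c.
  b=T, c=T: remaining (a,d,e,f) ∈ {(F,T,T,T)} — 1.
  b=T, c=F: remaining (a,d,e,f) ∈ {(T,T,T,T)} — 1.
  b=F, c=T: remaining (a,d,e,f) ∈ {(F,T,T,F); (F,T,T,T); (T,T,T,F); (T,T,T,T)} — 4.
  b=F, c=F: remaining (a,d,e,f) ∈ {(T,T,T,T)} — 1.
Total: 1 + 1 + 4 + 1 = 7.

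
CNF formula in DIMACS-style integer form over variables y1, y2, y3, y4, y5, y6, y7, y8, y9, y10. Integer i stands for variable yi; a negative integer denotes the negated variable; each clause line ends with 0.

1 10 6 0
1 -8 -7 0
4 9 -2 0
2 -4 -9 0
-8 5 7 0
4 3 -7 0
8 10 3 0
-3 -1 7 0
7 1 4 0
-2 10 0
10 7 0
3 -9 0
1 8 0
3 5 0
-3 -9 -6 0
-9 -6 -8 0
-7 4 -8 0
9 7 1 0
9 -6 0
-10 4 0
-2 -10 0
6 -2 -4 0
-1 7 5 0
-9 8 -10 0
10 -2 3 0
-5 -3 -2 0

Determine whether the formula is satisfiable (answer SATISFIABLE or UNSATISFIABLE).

Branch on y1: take y1 = True.
The remaining clauses are satisfied by y2 = False, y3 = True, y4 = True, y5 = False, y6 = False, y7 = True, y8 = False, y9 = False, y10 = False.
So y1 = True, y2 = False, y3 = True, y4 = True, y5 = False, y6 = False, y7 = True, y8 = False, y9 = False, y10 = False is a satisfying assignment.

SATISFIABLE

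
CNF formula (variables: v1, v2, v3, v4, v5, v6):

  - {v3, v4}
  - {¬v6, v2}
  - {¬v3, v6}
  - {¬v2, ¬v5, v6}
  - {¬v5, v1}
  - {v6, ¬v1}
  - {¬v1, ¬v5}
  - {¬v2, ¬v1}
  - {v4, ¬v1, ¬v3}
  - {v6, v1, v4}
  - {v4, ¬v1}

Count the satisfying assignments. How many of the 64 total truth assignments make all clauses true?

5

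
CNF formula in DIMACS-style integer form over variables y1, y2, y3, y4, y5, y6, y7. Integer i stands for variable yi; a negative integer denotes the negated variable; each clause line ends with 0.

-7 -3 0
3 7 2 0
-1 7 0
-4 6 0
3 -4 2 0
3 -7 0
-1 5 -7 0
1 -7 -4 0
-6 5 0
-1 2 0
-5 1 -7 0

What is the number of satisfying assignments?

Case analysis on y7 and y1:
  y7=1, y1=1: a clause becomes empty — 0.
  y7=1, y1=0: a clause becomes empty — 0.
  y7=0, y1=1: a clause becomes empty — 0.
  y7=0, y1=0: 12 of the 32 assignments to (y2,y3,y4,y5,y6) work.
Total: 0 + 0 + 0 + 12 = 12.

12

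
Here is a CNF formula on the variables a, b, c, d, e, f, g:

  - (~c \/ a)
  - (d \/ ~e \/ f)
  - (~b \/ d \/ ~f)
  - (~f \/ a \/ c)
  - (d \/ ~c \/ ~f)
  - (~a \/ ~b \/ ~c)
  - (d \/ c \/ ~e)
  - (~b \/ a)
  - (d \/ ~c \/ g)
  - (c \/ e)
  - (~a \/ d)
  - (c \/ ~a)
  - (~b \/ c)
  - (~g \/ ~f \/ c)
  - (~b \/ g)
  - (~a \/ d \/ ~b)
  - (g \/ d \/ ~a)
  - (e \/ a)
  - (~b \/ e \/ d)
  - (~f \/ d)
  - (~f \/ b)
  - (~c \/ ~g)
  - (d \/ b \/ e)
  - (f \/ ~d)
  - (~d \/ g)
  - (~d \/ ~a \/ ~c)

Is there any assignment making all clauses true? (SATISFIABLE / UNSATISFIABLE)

UNSATISFIABLE

d = True:
  propagation gives f=True, b=True, a=True, c=False; an empty clause results — contradiction.
d = False:
  propagation gives a=False, c=False, f=False, e=False; an empty clause results — contradiction.
Every branch closes, so no satisfying assignment exists.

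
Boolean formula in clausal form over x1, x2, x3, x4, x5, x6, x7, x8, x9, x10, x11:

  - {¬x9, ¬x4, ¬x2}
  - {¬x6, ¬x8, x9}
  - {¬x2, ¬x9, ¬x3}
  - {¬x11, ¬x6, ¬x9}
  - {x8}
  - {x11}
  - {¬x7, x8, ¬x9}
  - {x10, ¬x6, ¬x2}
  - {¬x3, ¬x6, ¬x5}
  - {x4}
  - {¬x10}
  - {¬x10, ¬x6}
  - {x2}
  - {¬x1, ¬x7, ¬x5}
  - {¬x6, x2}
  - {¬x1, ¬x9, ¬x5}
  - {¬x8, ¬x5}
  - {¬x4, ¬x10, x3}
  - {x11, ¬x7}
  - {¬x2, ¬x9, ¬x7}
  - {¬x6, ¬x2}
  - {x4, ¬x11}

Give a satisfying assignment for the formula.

x1=1, x2=1, x3=0, x4=1, x5=0, x6=0, x7=0, x8=1, x9=0, x10=0, x11=1

Check each clause:
  1. {¬x9, ¬x4, ¬x2} — ¬x9 is true.
  2. {¬x8, ¬x6, x9} — ¬x6 is true.
  3. {¬x9, ¬x2, ¬x3} — ¬x3 is true.
  4. {¬x6, ¬x9, ¬x11} — ¬x6 is true.
  5. {x8} — x8 is true.
  6. {x11} — x11 is true.
  7. {¬x7, x8, ¬x9} — x8 is true.
  8. {x10, ¬x2, ¬x6} — ¬x6 is true.
  9. {¬x5, ¬x6, ¬x3} — ¬x6 is true.
  10. {x4} — x4 is true.
  11. {¬x10} — ¬x10 is true.
  12. {¬x6, ¬x10} — ¬x6 is true.
  13. {x2} — x2 is true.
  14. {¬x5, ¬x7, ¬x1} — ¬x7 is true.
  15. {¬x6, x2} — x2 is true.
  16. {¬x9, ¬x1, ¬x5} — ¬x5 is true.
  17. {¬x8, ¬x5} — ¬x5 is true.
  18. {¬x4, x3, ¬x10} — ¬x10 is true.
  19. {x11, ¬x7} — ¬x7 is true.
  20. {¬x7, ¬x2, ¬x9} — ¬x7 is true.
  21. {¬x6, ¬x2} — ¬x6 is true.
  22. {¬x11, x4} — x4 is true.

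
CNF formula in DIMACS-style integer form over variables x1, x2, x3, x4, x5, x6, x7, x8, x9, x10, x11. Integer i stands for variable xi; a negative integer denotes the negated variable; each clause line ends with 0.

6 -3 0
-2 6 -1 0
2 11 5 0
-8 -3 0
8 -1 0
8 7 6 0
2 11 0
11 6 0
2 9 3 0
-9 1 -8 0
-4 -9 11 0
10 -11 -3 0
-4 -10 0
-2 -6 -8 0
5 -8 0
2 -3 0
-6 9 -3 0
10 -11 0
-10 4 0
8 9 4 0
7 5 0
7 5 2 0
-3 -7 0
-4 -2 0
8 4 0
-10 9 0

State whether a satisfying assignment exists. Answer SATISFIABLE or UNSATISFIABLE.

UNSATISFIABLE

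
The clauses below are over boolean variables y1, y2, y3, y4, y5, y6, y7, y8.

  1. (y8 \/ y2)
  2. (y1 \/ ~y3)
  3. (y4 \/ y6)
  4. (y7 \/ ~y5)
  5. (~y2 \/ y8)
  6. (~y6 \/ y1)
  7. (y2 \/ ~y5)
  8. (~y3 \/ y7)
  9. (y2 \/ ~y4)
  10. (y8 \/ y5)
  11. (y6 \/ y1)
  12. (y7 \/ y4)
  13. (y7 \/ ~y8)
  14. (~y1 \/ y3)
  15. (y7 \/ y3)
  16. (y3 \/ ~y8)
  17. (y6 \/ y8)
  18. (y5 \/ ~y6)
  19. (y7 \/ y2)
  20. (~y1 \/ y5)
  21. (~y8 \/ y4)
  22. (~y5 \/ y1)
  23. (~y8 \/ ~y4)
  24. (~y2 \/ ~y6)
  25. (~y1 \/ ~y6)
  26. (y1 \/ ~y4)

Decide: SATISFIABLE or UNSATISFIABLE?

y1 = True:
  propagation gives y3=True, y7=True, y5=True, y2=True; an empty clause results — contradiction.
y1 = False:
  propagation gives y3=False, y6=False; an empty clause results — contradiction.
Every branch closes, so no satisfying assignment exists.

UNSATISFIABLE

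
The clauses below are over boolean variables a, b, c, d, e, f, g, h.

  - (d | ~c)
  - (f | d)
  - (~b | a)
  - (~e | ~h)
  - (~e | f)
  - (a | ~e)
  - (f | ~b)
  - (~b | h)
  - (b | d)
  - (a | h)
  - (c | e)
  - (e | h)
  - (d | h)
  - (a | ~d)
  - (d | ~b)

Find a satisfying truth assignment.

a occurs only positively in the remaining clauses — set a = True.
Pure literal: f appears only positively; assign f = True.
Try b = False.
  then d is forced to True.
The remaining clauses are satisfied by c = True, e = True, g = False, h = False.

a = 1  b = 0  c = 1  d = 1  e = 1  f = 1  g = 0  h = 0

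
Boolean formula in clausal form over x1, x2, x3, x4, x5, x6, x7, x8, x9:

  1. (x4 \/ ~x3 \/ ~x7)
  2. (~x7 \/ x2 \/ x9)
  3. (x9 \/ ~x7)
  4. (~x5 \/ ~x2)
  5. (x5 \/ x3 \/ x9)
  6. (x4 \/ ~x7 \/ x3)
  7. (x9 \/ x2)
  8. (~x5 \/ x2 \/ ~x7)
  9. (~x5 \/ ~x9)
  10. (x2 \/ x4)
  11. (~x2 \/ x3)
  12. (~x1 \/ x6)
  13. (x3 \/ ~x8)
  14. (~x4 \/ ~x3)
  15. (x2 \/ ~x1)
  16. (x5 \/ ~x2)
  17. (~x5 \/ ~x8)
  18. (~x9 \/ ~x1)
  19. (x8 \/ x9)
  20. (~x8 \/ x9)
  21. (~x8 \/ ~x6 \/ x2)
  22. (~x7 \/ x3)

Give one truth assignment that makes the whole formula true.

x1 = False, x2 = False, x3 = False, x4 = True, x5 = False, x6 = True, x7 = False, x8 = False, x9 = True

Check each clause:
  1. (~x3 \/ x4 \/ ~x7) — ~x7 is true.
  2. (~x7 \/ x2 \/ x9) — ~x7 is true.
  3. (x9 \/ ~x7) — ~x7 is true.
  4. (~x2 \/ ~x5) — ~x5 is true.
  5. (x3 \/ x9 \/ x5) — x9 is true.
  6. (x3 \/ ~x7 \/ x4) — ~x7 is true.
  7. (x2 \/ x9) — x9 is true.
  8. (~x7 \/ x2 \/ ~x5) — ~x7 is true.
  9. (~x9 \/ ~x5) — ~x5 is true.
  10. (x2 \/ x4) — x4 is true.
  11. (~x2 \/ x3) — ~x2 is true.
  12. (~x1 \/ x6) — x6 is true.
  13. (~x8 \/ x3) — ~x8 is true.
  14. (~x4 \/ ~x3) — ~x3 is true.
  15. (x2 \/ ~x1) — ~x1 is true.
  16. (~x2 \/ x5) — ~x2 is true.
  17. (~x5 \/ ~x8) — ~x8 is true.
  18. (~x1 \/ ~x9) — ~x1 is true.
  19. (x9 \/ x8) — x9 is true.
  20. (x9 \/ ~x8) — ~x8 is true.
  21. (~x6 \/ x2 \/ ~x8) — ~x8 is true.
  22. (~x7 \/ x3) — ~x7 is true.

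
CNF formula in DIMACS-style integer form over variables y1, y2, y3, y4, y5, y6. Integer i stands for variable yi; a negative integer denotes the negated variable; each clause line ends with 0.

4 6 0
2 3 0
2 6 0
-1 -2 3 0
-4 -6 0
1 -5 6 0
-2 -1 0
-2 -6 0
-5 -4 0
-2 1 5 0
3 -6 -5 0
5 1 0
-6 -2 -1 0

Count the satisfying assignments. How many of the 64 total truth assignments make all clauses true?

3

The models are:
  y1=F y2=F y3=T y4=F y5=T y6=T
  y1=T y2=F y3=T y4=F y5=F y6=T
  y1=T y2=F y3=T y4=F y5=T y6=T
Count: 3.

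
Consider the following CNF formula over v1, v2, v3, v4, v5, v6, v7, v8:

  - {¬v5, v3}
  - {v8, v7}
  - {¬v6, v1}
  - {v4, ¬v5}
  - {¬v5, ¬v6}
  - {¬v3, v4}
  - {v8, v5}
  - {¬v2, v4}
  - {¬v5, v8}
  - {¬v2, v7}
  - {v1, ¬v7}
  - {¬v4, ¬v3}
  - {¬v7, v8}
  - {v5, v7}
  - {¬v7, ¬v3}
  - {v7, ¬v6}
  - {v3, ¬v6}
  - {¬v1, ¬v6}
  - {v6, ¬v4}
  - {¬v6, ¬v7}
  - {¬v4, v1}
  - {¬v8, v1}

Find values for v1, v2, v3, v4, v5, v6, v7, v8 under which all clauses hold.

v1=T, v2=F, v3=F, v4=F, v5=F, v6=F, v7=T, v8=T

Check each clause:
  1. {v3, ¬v5} — ¬v5 is true.
  2. {v7, v8} — v8 is true.
  3. {v1, ¬v6} — v1 is true.
  4. {¬v5, v4} — ¬v5 is true.
  5. {¬v5, ¬v6} — ¬v6 is true.
  6. {v4, ¬v3} — ¬v3 is true.
  7. {v5, v8} — v8 is true.
  8. {v4, ¬v2} — ¬v2 is true.
  9. {¬v5, v8} — v8 is true.
  10. {¬v2, v7} — ¬v2 is true.
  11. {v1, ¬v7} — v1 is true.
  12. {¬v3, ¬v4} — ¬v4 is true.
  13. {v8, ¬v7} — v8 is true.
  14. {v5, v7} — v7 is true.
  15. {¬v3, ¬v7} — ¬v3 is true.
  16. {v7, ¬v6} — ¬v6 is true.
  17. {v3, ¬v6} — ¬v6 is true.
  18. {¬v1, ¬v6} — ¬v6 is true.
  19. {v6, ¬v4} — ¬v4 is true.
  20. {¬v6, ¬v7} — ¬v6 is true.
  21. {v1, ¬v4} — v1 is true.
  22. {¬v8, v1} — v1 is true.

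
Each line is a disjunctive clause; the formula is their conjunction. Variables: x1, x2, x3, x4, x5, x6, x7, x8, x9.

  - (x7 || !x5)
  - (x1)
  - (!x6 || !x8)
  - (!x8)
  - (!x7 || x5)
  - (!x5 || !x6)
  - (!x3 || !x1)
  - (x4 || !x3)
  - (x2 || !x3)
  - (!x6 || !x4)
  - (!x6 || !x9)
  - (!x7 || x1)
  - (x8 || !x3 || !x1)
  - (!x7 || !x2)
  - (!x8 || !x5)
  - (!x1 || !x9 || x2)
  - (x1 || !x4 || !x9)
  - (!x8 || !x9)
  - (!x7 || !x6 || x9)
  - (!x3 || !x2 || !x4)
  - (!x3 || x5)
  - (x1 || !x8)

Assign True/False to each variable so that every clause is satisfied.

x1 = 1, x2 = 1, x3 = 0, x4 = 1, x5 = 0, x6 = 0, x7 = 0, x8 = 0, x9 = 1

(x1) is a unit clause, so x1 = True.
Unit propagation: (!x8) forces x8 = False.
The clause (!x3) is unit: x3 must be False.
x6 occurs only negated in the remaining clauses — set x6 = False.
Try x2 = True.
  then x7 is forced to False.
  then x5 is forced to False.
x4, x9 are now unconstrained; take x4 = True, x9 = True.
Every clause has at least one true literal under this assignment.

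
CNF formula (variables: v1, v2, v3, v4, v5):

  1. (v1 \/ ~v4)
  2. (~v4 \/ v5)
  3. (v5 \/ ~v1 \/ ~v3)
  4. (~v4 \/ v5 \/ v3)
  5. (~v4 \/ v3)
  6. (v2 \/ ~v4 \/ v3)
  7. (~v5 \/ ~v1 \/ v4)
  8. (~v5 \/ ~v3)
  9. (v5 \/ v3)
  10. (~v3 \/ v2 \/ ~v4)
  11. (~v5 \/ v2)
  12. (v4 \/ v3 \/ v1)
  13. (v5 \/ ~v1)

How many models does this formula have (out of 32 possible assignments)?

2

Satisfying assignments:
  v1=F v2=F v3=T v4=F v5=F
  v1=F v2=T v3=T v4=F v5=F
That's 2 in total.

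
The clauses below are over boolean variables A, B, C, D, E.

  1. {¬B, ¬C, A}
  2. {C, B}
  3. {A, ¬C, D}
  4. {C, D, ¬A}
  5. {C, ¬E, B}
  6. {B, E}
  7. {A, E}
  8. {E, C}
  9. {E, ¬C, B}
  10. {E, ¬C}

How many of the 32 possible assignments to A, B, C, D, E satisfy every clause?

8

Satisfying assignments:
  A=0 B=0 C=1 D=1 E=1
  A=0 B=1 C=0 D=0 E=1
  A=0 B=1 C=0 D=1 E=1
  A=1 B=0 C=1 D=0 E=1
  A=1 B=0 C=1 D=1 E=1
  A=1 B=1 C=0 D=1 E=1
  A=1 B=1 C=1 D=0 E=1
  A=1 B=1 C=1 D=1 E=1
That's 8 in total.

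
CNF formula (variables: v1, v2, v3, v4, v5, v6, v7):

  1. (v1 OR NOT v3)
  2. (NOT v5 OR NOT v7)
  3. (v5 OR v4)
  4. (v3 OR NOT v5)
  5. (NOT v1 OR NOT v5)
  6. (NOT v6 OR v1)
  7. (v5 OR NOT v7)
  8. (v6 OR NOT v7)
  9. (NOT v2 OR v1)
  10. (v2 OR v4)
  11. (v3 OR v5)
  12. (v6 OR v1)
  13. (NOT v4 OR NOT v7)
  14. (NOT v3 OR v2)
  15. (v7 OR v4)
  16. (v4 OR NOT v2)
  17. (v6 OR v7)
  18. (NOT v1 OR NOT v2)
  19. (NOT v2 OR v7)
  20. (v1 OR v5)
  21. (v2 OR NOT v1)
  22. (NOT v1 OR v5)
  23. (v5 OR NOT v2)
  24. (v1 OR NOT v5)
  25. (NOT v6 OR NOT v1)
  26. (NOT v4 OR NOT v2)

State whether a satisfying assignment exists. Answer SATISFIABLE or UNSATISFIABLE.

UNSATISFIABLE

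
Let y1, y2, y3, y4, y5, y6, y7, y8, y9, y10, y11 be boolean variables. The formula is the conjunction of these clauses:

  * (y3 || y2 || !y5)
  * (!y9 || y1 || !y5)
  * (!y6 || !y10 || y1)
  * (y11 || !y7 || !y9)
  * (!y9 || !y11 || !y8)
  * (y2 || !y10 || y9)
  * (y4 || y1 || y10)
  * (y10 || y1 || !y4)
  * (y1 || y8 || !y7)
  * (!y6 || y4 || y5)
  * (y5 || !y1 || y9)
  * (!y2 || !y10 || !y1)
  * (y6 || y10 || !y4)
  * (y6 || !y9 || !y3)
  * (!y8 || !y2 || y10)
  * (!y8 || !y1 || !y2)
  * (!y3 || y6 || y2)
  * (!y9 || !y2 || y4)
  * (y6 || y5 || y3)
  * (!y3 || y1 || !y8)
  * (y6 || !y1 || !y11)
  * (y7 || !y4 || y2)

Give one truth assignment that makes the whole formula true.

Try y1 = True.
Try y2 = True.
  then y10 is forced to False.
  then y8 is forced to False.
The remaining clauses are satisfied by y3 = False, y4 = True, y5 = False, y6 = True, y7 = True, y9 = True, y11 = True.

y1 = True, y2 = True, y3 = False, y4 = True, y5 = False, y6 = True, y7 = True, y8 = False, y9 = True, y10 = False, y11 = True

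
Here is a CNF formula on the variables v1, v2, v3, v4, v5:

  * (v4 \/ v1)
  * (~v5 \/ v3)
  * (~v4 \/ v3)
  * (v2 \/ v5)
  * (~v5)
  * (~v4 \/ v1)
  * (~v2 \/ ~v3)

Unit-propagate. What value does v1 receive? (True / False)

(~v5) is a unit clause: v5 = False.
(v5 \/ v2) with v5 = False leaves only v2, so v2 = True.
(~v2 \/ ~v3): since v2 = True, the clause reduces to (~v3). v3 = False.
(~v4 \/ v3): since v3 = False, the clause reduces to (~v4). v4 = False.
(v4 \/ v1): since v4 = False, the clause reduces to (v1). v1 = True.

True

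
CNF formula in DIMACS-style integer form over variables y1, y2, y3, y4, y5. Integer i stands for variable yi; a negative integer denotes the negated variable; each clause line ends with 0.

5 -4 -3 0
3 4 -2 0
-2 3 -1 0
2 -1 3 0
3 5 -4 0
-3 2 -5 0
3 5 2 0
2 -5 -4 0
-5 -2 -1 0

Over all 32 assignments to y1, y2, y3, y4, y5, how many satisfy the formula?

Case analysis on y2 and y3:
  y2=1, y3=1: remaining (y1,y4,y5) ∈ {(0,0,0); (0,0,1); (0,1,1); (1,0,0)} — 4.
  y2=1, y3=0: remaining (y1,y4,y5) ∈ {(0,1,1)} — 1.
  y2=0, y3=1: remaining (y1,y4,y5) ∈ {(0,0,0); (1,0,0)} — 2.
  y2=0, y3=0: remaining (y1,y4,y5) ∈ {(0,0,1)} — 1.
Total: 4 + 1 + 2 + 1 = 8.

8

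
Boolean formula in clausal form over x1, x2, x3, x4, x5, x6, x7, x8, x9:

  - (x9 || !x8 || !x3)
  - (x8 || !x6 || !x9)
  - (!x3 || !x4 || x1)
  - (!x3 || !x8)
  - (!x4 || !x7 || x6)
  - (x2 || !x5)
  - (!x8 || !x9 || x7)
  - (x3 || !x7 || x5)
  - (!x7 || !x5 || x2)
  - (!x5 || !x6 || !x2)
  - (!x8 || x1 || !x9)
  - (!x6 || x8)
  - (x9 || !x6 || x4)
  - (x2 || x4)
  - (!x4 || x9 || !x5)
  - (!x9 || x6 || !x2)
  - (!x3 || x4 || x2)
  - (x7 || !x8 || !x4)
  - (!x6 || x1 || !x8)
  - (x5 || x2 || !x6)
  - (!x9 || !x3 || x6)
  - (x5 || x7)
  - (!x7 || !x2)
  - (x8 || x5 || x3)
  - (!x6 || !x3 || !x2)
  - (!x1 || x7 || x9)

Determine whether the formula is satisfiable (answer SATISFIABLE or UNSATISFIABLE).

SATISFIABLE

Try x1 = False.
For the remaining variables, x2 = True, x3 = True, x4 = False, x5 = True, x6 = False, x7 = False, x8 = False, x9 = False works.
So x1 = F, x2 = T, x3 = T, x4 = F, x5 = T, x6 = F, x7 = F, x8 = F, x9 = F is a satisfying assignment.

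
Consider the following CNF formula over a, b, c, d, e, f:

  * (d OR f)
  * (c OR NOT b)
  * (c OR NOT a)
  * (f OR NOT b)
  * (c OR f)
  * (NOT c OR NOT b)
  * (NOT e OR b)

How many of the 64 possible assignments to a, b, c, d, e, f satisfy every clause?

Split on b, then c.
  b=T, c=T: a clause becomes empty — 0.
  b=T, c=F: a clause becomes empty — 0.
  b=F, c=T: a free; 3 ways for (d,e,f) × 2^1 = 6.
  b=F, c=F: remaining (a,d,e,f) ∈ {(F,F,F,T); (F,T,F,T)} — 2.
Total: 0 + 0 + 6 + 2 = 8.

8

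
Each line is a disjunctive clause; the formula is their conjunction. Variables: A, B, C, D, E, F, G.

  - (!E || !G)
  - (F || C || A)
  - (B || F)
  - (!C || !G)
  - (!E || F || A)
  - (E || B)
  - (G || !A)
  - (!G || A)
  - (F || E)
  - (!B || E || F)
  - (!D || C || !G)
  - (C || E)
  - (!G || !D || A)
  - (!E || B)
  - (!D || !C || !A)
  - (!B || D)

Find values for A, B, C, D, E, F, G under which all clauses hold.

A=0, B=1, C=1, D=1, E=0, F=1, G=0

Check each clause:
  1. (!E || !G) — !G is true.
  2. (C || F || A) — C is true.
  3. (F || B) — B is true.
  4. (!G || !C) — !G is true.
  5. (A || !E || F) — !E is true.
  6. (B || E) — B is true.
  7. (!A || G) — !A is true.
  8. (A || !G) — !G is true.
  9. (F || E) — F is true.
  10. (F || !B || E) — F is true.
  11. (!D || C || !G) — !G is true.
  12. (C || E) — C is true.
  13. (!G || !D || A) — !G is true.
  14. (B || !E) — B is true.
  15. (!C || !A || !D) — !A is true.
  16. (D || !B) — D is true.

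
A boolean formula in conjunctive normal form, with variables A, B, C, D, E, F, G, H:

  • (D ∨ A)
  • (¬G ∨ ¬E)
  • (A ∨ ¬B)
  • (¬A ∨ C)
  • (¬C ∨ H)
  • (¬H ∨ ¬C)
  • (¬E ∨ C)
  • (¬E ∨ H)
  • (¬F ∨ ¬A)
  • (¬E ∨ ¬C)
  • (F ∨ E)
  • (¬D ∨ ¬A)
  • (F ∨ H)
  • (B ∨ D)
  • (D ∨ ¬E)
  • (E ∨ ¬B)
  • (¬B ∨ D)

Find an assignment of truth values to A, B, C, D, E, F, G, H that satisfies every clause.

Pure literal: G appears only negated; assign G = False.
Try A = False.
  then D is forced to True.
  then B is forced to False.
Try C = False.
  then E is forced to False.
  then F is forced to True.
H is now unconstrained; take H = True.
Every clause has at least one true literal under this assignment.

A = 0  B = 0  C = 0  D = 1  E = 0  F = 1  G = 0  H = 1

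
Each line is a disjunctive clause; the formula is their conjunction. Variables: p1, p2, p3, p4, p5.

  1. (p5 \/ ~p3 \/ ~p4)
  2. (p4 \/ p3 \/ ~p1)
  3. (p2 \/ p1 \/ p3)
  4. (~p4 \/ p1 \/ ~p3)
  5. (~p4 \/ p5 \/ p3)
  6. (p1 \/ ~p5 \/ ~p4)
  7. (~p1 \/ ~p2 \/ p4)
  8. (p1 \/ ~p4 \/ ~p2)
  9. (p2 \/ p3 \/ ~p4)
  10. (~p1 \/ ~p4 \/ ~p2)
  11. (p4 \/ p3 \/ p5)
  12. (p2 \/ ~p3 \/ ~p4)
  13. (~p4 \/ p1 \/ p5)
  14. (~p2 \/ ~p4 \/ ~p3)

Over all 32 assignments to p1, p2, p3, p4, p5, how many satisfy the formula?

7

Split on p4, then p3.
  p4=T, p3=T: a clause becomes empty — 0.
  p4=T, p3=F: a clause becomes empty — 0.
  p4=F, p3=T: p5 free; 3 ways for (p1,p2) × 2^1 = 6.
  p4=F, p3=F: remaining (p1,p2,p5) ∈ {(F,T,T)} — 1.
Total: 0 + 0 + 6 + 1 = 7.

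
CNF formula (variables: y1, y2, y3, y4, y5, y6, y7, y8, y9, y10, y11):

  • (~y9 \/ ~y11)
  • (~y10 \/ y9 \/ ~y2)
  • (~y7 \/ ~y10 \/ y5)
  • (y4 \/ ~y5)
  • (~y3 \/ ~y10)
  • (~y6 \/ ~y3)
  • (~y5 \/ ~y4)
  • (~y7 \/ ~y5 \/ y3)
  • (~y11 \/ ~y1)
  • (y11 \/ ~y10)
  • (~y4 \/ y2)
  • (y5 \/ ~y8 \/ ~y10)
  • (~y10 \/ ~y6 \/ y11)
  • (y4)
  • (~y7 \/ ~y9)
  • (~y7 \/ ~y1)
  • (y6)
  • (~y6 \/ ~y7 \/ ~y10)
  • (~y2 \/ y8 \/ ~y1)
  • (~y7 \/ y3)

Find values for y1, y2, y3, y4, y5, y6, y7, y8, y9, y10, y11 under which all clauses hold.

y1 = False, y2 = True, y3 = False, y4 = True, y5 = False, y6 = True, y7 = False, y8 = True, y9 = True, y10 = False, y11 = False

Unit propagation: (y4) forces y4 = True.
Unit propagation: (~y5) forces y5 = False.
The clause (y2) is unit: y2 must be True.
The clause (y6) is unit: y6 must be True.
The clause (~y3) is unit: y3 must be False.
(~y7) is a unit clause, so y7 = False.
Pure literal: y1 appears only negated; assign y1 = False.
Pure literal: y10 appears only negated; assign y10 = False.
Try y9 = True.
  then y11 is forced to False.
y8 is now unconstrained; take y8 = True.
Every clause has at least one true literal under this assignment.
Check each clause:
  1. (~y11 \/ ~y9) — ~y11 is true.
  2. (y9 \/ ~y2 \/ ~y10) — y9 is true.
  3. (~y10 \/ y5 \/ ~y7) — ~y7 is true.
  4. (y4 \/ ~y5) — ~y5 is true.
  5. (~y10 \/ ~y3) — ~y3 is true.
  6. (~y3 \/ ~y6) — ~y3 is true.
  7. (~y5 \/ ~y4) — ~y5 is true.
  8. (y3 \/ ~y5 \/ ~y7) — ~y7 is true.
  9. (~y1 \/ ~y11) — ~y11 is true.
  10. (y11 \/ ~y10) — ~y10 is true.
  11. (y2 \/ ~y4) — y2 is true.
  12. (y5 \/ ~y10 \/ ~y8) — ~y10 is true.
  13. (~y6 \/ ~y10 \/ y11) — ~y10 is true.
  14. (y4) — y4 is true.
  15. (~y7 \/ ~y9) — ~y7 is true.
  16. (~y7 \/ ~y1) — ~y7 is true.
  17. (y6) — y6 is true.
  18. (~y7 \/ ~y6 \/ ~y10) — ~y7 is true.
  19. (y8 \/ ~y1 \/ ~y2) — y8 is true.
  20. (y3 \/ ~y7) — ~y7 is true.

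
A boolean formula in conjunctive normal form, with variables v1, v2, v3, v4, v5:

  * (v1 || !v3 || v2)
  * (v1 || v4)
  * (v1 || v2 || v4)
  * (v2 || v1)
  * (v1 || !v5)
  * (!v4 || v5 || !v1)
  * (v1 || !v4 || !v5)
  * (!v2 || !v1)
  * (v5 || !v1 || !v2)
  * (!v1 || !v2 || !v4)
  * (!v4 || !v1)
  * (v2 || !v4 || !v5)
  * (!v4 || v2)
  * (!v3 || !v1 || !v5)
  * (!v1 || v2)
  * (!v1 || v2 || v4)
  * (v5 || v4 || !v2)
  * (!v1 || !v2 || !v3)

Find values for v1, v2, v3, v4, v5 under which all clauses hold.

v1 = 0  v2 = 1  v3 = 0  v4 = 1  v5 = 0

Pure literal: v3 appears only negated; assign v3 = False.
Try v1 = False.
  then v4 is forced to True.
  then v2 is forced to True.
  then v5 is forced to False.
Check each clause:
  1. (v1 || v2 || !v3) — v2 is true.
  2. (v1 || v4) — v4 is true.
  3. (v1 || v2 || v4) — v2 is true.
  4. (v1 || v2) — v2 is true.
  5. (!v5 || v1) — !v5 is true.
  6. (v5 || !v4 || !v1) — !v1 is true.
  7. (v1 || !v4 || !v5) — !v5 is true.
  8. (!v2 || !v1) — !v1 is true.
  9. (!v2 || v5 || !v1) — !v1 is true.
  10. (!v2 || !v4 || !v1) — !v1 is true.
  11. (!v1 || !v4) — !v1 is true.
  12. (!v4 || !v5 || v2) — v2 is true.
  13. (!v4 || v2) — v2 is true.
  14. (!v5 || !v3 || !v1) — !v5 is true.
  15. (v2 || !v1) — v2 is true.
  16. (v2 || v4 || !v1) — v2 is true.
  17. (v4 || v5 || !v2) — v4 is true.
  18. (!v1 || !v3 || !v2) — !v3 is true.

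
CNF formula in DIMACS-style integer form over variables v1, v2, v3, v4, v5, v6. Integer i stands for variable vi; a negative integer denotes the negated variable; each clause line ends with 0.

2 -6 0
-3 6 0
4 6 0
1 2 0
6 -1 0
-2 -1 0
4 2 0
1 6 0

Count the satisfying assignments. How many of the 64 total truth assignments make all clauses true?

8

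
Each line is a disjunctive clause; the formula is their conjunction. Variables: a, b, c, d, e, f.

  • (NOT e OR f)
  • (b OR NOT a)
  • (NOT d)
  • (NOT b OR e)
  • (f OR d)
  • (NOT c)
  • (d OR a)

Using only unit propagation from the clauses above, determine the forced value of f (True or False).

True

(NOT d) is a unit clause: d = False.
(d OR f): since d = False, the clause reduces to (f). f = True.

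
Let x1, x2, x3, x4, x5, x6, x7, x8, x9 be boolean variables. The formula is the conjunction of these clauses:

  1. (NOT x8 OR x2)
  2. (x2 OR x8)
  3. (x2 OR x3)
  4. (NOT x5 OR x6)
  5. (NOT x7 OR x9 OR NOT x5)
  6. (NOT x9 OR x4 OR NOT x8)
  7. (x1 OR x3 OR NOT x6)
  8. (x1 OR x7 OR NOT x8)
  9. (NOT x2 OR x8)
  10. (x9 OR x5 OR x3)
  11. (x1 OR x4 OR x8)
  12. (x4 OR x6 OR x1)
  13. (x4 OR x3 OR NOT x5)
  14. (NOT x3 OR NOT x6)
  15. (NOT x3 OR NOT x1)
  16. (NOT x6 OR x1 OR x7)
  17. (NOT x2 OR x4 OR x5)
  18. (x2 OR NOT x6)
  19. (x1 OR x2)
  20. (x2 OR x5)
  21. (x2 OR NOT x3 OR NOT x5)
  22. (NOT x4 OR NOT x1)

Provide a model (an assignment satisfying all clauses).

x1=F, x2=T, x3=T, x4=T, x5=F, x6=F, x7=T, x8=T, x9=T

Try x1 = False.
  then x2 is forced to True.
  then x8 is forced to True.
  then x7 is forced to True.
Branch on x3: take x3 = True.
  then x6 is forced to False.
  then x5 is forced to False.
  then x4 is forced to True.
x9 is now unconstrained; take x9 = True.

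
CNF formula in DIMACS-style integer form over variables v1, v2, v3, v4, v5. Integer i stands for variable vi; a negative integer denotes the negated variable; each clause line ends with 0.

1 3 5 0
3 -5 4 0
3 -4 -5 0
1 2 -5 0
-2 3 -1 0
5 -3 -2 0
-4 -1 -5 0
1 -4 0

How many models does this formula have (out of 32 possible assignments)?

8

The models are:
  v1=F v2=F v3=T v4=F v5=F
  v1=F v2=T v3=T v4=F v5=T
  v1=T v2=F v3=F v4=F v5=F
  v1=T v2=F v3=F v4=T v5=F
  v1=T v2=F v3=T v4=F v5=F
  v1=T v2=F v3=T v4=F v5=T
  v1=T v2=F v3=T v4=T v5=F
  v1=T v2=T v3=T v4=F v5=T
That's 8 in total.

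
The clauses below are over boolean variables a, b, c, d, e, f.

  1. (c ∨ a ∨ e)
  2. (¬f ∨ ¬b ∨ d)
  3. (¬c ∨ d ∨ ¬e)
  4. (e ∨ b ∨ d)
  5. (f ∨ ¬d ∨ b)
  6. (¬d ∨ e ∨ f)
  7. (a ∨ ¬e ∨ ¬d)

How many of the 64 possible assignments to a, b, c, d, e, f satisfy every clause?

21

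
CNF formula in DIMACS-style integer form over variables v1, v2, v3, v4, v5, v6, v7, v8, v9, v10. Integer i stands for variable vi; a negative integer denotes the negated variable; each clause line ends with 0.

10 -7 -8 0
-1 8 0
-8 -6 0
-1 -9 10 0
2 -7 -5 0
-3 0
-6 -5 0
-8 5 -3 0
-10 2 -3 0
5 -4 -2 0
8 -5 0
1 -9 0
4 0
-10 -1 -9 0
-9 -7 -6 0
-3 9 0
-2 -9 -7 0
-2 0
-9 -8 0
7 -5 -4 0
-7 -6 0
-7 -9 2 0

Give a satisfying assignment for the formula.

Unit propagation: (NOT v3) forces v3 = False.
Unit propagation: (v4) forces v4 = True.
Unit propagation: (NOT v2) forces v2 = False.
v5 occurs only negated in the remaining clauses — set v5 = False.
v6 occurs only negated in the remaining clauses — set v6 = False.
Try v1 = True.
  then v8 is forced to True.
  then v9 is forced to False.
Try v7 = True.
  then v10 is forced to True.

v1=True, v2=False, v3=False, v4=True, v5=False, v6=False, v7=True, v8=True, v9=False, v10=True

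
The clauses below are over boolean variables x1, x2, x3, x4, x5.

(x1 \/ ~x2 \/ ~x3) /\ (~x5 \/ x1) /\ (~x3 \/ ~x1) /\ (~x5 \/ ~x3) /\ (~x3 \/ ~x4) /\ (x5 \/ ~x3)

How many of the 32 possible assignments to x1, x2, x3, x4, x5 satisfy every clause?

Split on x3, then x1.
  x3=1, x1=1: a clause becomes empty — 0.
  x3=1, x1=0: a clause becomes empty — 0.
  x3=0, x1=1: x2, x4, x5 free → 2^3 = 8.
  x3=0, x1=0: remaining (x2,x4,x5) ∈ {(0,0,0); (0,1,0); (1,0,0); (1,1,0)} — 4.
Total: 0 + 0 + 8 + 4 = 12.

12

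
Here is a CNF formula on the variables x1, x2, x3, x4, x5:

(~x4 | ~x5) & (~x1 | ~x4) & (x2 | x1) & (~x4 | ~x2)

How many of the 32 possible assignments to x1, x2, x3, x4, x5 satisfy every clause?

Case analysis on x4 and x1:
  x4=T, x1=T: a clause becomes empty — 0.
  x4=T, x1=F: a clause becomes empty — 0.
  x4=F, x1=T: x2, x3, x5 free → 2^3 = 8.
  x4=F, x1=F: remaining (x2,x3,x5) ∈ {(T,F,F); (T,F,T); (T,T,F); (T,T,T)} — 4.
Total: 0 + 0 + 8 + 4 = 12.

12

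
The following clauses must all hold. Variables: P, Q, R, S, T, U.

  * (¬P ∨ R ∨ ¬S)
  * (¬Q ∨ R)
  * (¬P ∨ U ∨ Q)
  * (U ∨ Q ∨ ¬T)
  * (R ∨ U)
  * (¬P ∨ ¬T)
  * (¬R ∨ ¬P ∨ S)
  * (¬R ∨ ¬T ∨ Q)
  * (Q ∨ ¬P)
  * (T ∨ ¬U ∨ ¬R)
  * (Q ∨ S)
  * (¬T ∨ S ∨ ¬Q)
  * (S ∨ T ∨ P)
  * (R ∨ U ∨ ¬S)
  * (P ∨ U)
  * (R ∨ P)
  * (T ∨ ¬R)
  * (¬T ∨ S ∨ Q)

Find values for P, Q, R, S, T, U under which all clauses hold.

P = F  Q = T  R = T  S = T  T = T  U = T

Check each clause:
  1. (R ∨ ¬P ∨ ¬S) — R is true.
  2. (R ∨ ¬Q) — R is true.
  3. (¬P ∨ Q ∨ U) — Q is true.
  4. (Q ∨ U ∨ ¬T) — Q is true.
  5. (U ∨ R) — R is true.
  6. (¬T ∨ ¬P) — ¬P is true.
  7. (¬R ∨ S ∨ ¬P) — S is true.
  8. (¬T ∨ Q ∨ ¬R) — Q is true.
  9. (¬P ∨ Q) — Q is true.
  10. (¬U ∨ T ∨ ¬R) — T is true.
  11. (S ∨ Q) — Q is true.
  12. (¬Q ∨ S ∨ ¬T) — S is true.
  13. (S ∨ T ∨ P) — S is true.
  14. (R ∨ U ∨ ¬S) — R is true.
  15. (P ∨ U) — U is true.
  16. (P ∨ R) — R is true.
  17. (T ∨ ¬R) — T is true.
  18. (¬T ∨ S ∨ Q) — Q is true.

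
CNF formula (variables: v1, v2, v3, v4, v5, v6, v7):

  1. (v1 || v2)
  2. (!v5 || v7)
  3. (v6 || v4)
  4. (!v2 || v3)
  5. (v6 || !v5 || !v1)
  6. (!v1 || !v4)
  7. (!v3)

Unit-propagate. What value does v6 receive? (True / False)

(!v3) is a unit clause: v3 = False.
From (v3 || !v2) and v3 = False: v2 = False.
From (v2 || v1) and v2 = False: v1 = True.
From (!v1 || !v4) and v1 = True: v4 = False.
(v6 || v4): since v4 = False, the clause reduces to (v6). v6 = True.

True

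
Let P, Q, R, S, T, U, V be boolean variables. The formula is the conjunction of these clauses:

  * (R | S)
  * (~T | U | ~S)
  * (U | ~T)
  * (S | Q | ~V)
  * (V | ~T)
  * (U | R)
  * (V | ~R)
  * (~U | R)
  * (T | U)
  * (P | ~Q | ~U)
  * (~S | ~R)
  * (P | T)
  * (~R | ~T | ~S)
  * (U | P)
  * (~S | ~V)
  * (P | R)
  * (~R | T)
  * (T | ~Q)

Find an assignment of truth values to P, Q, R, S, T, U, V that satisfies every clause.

P = True, Q = True, R = True, S = False, T = True, U = True, V = True

Check each clause:
  1. (S | R) — R is true.
  2. (U | ~T | ~S) — ~S is true.
  3. (~T | U) — U is true.
  4. (S | ~V | Q) — Q is true.
  5. (~T | V) — V is true.
  6. (U | R) — R is true.
  7. (V | ~R) — V is true.
  8. (R | ~U) — R is true.
  9. (T | U) — T is true.
  10. (~Q | P | ~U) — P is true.
  11. (~R | ~S) — ~S is true.
  12. (T | P) — P is true.
  13. (~T | ~R | ~S) — ~S is true.
  14. (P | U) — P is true.
  15. (~V | ~S) — ~S is true.
  16. (P | R) — P is true.
  17. (~R | T) — T is true.
  18. (~Q | T) — T is true.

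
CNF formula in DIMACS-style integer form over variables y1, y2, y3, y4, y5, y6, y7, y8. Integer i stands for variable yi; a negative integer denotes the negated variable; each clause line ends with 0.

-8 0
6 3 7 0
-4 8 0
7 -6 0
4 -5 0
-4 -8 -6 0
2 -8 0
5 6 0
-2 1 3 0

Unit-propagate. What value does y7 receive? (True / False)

True

(~y8) is a unit clause: y8 = False.
In (y8 | ~y4), y8 is now false; ~y4 must hold, so y4 = False.
From (y4 | ~y5) and y4 = False: y5 = False.
From (y5 | y6) and y5 = False: y6 = True.
(y7 | ~y6): since y6 = True, the clause reduces to (y7). y7 = True.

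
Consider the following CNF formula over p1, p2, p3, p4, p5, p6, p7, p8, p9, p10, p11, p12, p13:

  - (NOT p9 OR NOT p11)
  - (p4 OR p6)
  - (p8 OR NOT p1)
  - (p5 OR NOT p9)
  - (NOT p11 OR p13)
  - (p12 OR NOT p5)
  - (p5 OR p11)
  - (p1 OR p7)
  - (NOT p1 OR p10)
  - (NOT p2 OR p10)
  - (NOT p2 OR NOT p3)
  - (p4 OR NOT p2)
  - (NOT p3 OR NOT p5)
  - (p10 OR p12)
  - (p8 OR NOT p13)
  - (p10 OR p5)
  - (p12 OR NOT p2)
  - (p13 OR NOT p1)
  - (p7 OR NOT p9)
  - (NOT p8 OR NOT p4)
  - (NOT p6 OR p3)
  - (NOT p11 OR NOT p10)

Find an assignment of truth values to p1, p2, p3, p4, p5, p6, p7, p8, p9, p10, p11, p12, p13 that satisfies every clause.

p1=False, p2=False, p3=False, p4=True, p5=True, p6=False, p7=True, p8=False, p9=False, p10=False, p11=False, p12=True, p13=False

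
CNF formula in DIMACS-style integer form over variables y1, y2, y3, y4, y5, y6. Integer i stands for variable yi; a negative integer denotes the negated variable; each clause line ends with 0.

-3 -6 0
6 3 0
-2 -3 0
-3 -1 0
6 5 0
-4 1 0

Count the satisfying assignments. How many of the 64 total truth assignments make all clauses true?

13

Case analysis on y3 and y6:
  y3=1, y6=1: a clause becomes empty — 0.
  y3=1, y6=0: remaining (y1,y2,y4,y5) ∈ {(0,0,0,1)} — 1.
  y3=0, y6=1: y2, y5 free; 3 ways for (y1,y4) × 2^2 = 12.
  y3=0, y6=0: a clause becomes empty — 0.
Total: 0 + 1 + 12 + 0 = 13.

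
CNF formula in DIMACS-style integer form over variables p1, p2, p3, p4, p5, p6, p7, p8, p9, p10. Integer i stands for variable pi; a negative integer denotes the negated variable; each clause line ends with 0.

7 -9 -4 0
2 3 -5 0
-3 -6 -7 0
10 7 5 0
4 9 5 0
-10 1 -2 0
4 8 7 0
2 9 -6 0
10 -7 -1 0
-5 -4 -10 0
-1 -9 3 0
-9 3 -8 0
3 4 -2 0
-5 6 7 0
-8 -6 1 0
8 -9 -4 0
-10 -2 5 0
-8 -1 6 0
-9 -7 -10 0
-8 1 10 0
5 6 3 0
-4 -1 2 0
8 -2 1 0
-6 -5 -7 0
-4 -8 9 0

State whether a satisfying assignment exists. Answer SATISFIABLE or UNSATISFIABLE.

SATISFIABLE

Try p1 = True.
Try p2 = True.
Try p3 = True.
For the remaining variables, p4 = False, p5 = True, p6 = True, p7 = False, p8 = True, p9 = True, p10 = True works.
So p1=1, p2=1, p3=1, p4=0, p5=1, p6=1, p7=0, p8=1, p9=1, p10=1 is a satisfying assignment.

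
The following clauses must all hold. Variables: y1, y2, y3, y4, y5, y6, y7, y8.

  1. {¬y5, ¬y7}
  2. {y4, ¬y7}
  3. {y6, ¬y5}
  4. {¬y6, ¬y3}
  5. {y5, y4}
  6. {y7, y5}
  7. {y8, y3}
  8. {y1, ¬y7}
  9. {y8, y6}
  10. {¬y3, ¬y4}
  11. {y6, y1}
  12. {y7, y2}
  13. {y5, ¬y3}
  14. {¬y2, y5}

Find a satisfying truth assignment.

Pure literal: y8 appears only positively; assign y8 = True.
Set y1 = False and propagate.
  then y7 is forced to False.
  then y5 is forced to True.
  then y6 is forced to True.
  then y3 is forced to False.
  then y2 is forced to True.
y4 is now unconstrained; take y4 = False.
Every clause has at least one true literal under this assignment.

y1 = F, y2 = T, y3 = F, y4 = F, y5 = T, y6 = T, y7 = F, y8 = T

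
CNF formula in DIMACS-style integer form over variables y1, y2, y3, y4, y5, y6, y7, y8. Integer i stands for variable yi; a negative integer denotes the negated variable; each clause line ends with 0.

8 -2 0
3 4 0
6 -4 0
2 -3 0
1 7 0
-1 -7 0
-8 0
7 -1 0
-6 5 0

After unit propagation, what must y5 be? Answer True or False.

(¬y8) is a unit clause: y8 = False.
From (y8 ∨ ¬y2) and y8 = False: y2 = False.
(y2 ∨ ¬y3) with y2 = False leaves only ¬y3, so y3 = False.
(y4 ∨ y3) with y3 = False leaves only y4, so y4 = True.
(y6 ∨ ¬y4): since y4 = True, the clause reduces to (y6). y6 = True.
(y5 ∨ ¬y6): since y6 = True, the clause reduces to (y5). y5 = True.

True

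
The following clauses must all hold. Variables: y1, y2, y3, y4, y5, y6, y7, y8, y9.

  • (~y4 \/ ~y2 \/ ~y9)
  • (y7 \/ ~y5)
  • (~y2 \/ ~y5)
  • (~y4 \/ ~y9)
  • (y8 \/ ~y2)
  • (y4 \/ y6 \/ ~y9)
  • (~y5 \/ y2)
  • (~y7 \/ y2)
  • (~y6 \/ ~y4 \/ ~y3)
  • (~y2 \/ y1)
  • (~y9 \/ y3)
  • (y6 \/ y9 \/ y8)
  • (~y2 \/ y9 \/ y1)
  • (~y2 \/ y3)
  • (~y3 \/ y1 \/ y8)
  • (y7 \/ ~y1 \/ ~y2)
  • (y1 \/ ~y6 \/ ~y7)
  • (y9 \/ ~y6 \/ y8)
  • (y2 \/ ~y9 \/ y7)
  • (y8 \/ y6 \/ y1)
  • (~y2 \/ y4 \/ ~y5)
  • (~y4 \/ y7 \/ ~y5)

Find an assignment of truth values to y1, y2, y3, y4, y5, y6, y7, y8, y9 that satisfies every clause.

y1=1, y2=0, y3=0, y4=0, y5=0, y6=1, y7=0, y8=1, y9=0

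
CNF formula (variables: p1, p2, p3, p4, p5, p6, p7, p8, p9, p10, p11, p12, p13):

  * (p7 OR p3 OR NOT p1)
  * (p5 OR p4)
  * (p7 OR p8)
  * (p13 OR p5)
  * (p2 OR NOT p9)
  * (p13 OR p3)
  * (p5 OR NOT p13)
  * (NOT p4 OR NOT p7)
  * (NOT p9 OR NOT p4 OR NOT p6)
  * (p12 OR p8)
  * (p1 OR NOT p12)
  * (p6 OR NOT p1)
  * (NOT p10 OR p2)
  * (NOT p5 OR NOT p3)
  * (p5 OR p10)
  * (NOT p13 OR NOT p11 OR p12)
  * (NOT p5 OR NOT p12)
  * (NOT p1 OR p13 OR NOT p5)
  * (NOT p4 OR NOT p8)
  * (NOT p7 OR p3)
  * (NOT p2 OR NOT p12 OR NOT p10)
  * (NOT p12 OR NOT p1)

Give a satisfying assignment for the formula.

p9 occurs only negated in the remaining clauses — set p9 = False.
Pure literal: p11 appears only negated; assign p11 = False.
Set p1 = False and propagate.
  then p12 is forced to False.
  then p8 is forced to True.
  then p4 is forced to False.
  then p5 is forced to True.
  then p3 is forced to False.
  then p13 is forced to True.
  then p7 is forced to False.
Set p2 = True and propagate.
p6, p10 are now unconstrained; take p6 = False, p10 = False.

p1=F, p2=T, p3=F, p4=F, p5=T, p6=F, p7=F, p8=T, p9=F, p10=F, p11=F, p12=F, p13=T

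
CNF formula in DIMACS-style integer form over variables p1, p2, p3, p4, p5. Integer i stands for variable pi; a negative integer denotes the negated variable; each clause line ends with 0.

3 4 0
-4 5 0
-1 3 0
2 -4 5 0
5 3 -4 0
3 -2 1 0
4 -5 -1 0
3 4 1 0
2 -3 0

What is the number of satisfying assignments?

Satisfying assignments:
  p1=0 p2=0 p3=0 p4=1 p5=1
  p1=0 p2=1 p3=1 p4=0 p5=0
  p1=0 p2=1 p3=1 p4=0 p5=1
  p1=0 p2=1 p3=1 p4=1 p5=1
  p1=1 p2=1 p3=1 p4=0 p5=0
  p1=1 p2=1 p3=1 p4=1 p5=1
That's 6 in total.

6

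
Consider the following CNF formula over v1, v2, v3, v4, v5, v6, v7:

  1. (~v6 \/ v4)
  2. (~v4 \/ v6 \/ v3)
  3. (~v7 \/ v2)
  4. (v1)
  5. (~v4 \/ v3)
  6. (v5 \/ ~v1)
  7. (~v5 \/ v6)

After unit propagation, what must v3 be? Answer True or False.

True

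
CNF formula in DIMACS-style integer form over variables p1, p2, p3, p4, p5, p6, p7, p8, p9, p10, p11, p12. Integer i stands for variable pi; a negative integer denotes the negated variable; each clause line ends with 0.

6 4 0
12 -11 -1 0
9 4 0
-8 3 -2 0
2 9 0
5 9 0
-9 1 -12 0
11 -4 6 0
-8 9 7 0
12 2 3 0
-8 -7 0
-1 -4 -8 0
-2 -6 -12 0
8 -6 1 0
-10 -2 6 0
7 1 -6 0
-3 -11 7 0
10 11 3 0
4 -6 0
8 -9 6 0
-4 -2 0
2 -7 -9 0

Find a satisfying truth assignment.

p1 = T, p2 = F, p3 = F, p4 = T, p5 = F, p6 = T, p7 = F, p8 = F, p9 = T, p10 = T, p11 = F, p12 = T

Branch on p1: take p1 = True.
For the remaining variables, p2 = False, p3 = False, p4 = True, p5 = False, p6 = True, p7 = False, p8 = False, p9 = True, p10 = True, p11 = False, p12 = True works.
Every clause has at least one true literal under this assignment.
Check each clause:
  1. (p4 || p6) — p4 is true.
  2. (!p1 || p12 || !p11) — p12 is true.
  3. (p4 || p9) — p9 is true.
  4. (!p8 || !p2 || p3) — !p8 is true.
  5. (p9 || p2) — p9 is true.
  6. (p9 || p5) — p9 is true.
  7. (p1 || !p9 || !p12) — p1 is true.
  8. (!p4 || p6 || p11) — p6 is true.
  9. (!p8 || p9 || p7) — !p8 is true.
  10. (p12 || p2 || p3) — p12 is true.
  11. (!p7 || !p8) — !p8 is true.
  12. (!p1 || !p4 || !p8) — !p8 is true.
  13. (!p12 || !p6 || !p2) — !p2 is true.
  14. (p8 || !p6 || p1) — p1 is true.
  15. (p6 || !p10 || !p2) — !p2 is true.
  16. (p7 || !p6 || p1) — p1 is true.
  17. (!p3 || p7 || !p11) — !p3 is true.
  18. (p11 || p10 || p3) — p10 is true.
  19. (p4 || !p6) — p4 is true.
  20. (!p9 || p6 || p8) — p6 is true.
  21. (!p2 || !p4) — !p2 is true.
  22. (!p7 || p2 || !p9) — !p7 is true.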